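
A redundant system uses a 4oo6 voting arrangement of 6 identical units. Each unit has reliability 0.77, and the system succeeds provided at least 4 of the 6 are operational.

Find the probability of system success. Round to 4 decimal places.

R = Σ_{i=4}^{6} C(6,i) p^i (1−p)^{6−i} with p = 0.77
C(6,4)·0.77^4·0.23^2 = 0.278939
C(6,5)·0.77^5·0.23^1 = 0.373536
C(6,6)·0.77^6·0.23^0 = 0.208422
Sum = 0.8609

0.8609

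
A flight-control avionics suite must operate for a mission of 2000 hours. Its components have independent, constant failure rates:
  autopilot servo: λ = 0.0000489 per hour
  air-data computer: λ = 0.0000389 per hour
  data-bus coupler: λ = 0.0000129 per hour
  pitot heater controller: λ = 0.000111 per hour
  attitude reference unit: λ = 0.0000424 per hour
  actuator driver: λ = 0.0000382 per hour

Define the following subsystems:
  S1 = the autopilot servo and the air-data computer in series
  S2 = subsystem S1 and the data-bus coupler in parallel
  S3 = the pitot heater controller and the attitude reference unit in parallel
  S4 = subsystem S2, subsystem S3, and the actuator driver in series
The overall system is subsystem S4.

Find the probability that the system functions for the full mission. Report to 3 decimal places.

0.908

R(autopilot servo) = exp(−0.0000489 × 2000) = 0.90683
R(air-data computer) = exp(−0.0000389 × 2000) = 0.92515
R(data-bus coupler) = exp(−0.0000129 × 2000) = 0.97453
R(pitot heater controller) = exp(−0.000111 × 2000) = 0.80092
R(attitude reference unit) = exp(−0.0000424 × 2000) = 0.91870
R(actuator driver) = exp(−0.0000382 × 2000) = 0.92645
Series (autopilot servo and air-data computer): 0.90683 × 0.92515 = 0.83895
Parallel ([0.83895] and data-bus coupler): 1 − (1 − 0.83895)(1 − 0.97453) = 0.99590
Parallel (pitot heater controller and attitude reference unit): 1 − (1 − 0.80092)(1 − 0.91870) = 0.98381
Series ([0.99590], [0.98381], and actuator driver): 0.99590 × 0.98381 × 0.92645 = 0.908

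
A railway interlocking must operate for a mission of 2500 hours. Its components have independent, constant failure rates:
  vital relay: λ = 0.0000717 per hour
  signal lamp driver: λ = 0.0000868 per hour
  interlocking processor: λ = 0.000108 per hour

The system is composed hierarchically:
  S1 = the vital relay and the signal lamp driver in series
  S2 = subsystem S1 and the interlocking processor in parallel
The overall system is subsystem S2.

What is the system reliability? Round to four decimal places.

0.9226

R(vital relay) = exp(−0.0000717 × 2500) = 0.835897
R(signal lamp driver) = exp(−0.0000868 × 2500) = 0.804930
R(interlocking processor) = exp(−0.000108 × 2500) = 0.763379
Series (vital relay and signal lamp driver): 0.835897 × 0.804930 = 0.672839
Parallel ([0.672839] and interlocking processor): 1 − (1 − 0.672839)(1 − 0.763379) = 0.9226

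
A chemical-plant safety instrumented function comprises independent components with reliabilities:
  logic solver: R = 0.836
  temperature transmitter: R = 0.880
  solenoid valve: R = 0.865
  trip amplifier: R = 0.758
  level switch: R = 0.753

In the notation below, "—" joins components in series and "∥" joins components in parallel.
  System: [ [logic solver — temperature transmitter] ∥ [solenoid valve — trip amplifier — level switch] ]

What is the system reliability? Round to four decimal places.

Series (logic solver and temperature transmitter): 0.836000 × 0.880000 = 0.735680
Series (solenoid valve, trip amplifier, and level switch): 0.865000 × 0.758000 × 0.753000 = 0.493720
Parallel ([0.735680] and [0.493720]): 1 − (1 − 0.735680)(1 − 0.493720) = 0.8662

0.8662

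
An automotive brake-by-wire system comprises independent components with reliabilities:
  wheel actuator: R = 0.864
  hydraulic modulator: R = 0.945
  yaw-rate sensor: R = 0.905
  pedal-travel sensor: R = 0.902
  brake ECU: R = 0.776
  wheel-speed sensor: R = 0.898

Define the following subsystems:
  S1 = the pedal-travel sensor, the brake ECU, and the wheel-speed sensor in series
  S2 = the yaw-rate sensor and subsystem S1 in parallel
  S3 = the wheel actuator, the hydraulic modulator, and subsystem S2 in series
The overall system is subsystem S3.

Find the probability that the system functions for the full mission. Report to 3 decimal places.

Series (pedal-travel sensor, brake ECU, and wheel-speed sensor): 0.90200 × 0.77600 × 0.89800 = 0.62856
Parallel (yaw-rate sensor and [0.62856]): 1 − (1 − 0.90500)(1 − 0.62856) = 0.96471
Series (wheel actuator, hydraulic modulator, and [0.96471]): 0.86400 × 0.94500 × 0.96471 = 0.788

0.788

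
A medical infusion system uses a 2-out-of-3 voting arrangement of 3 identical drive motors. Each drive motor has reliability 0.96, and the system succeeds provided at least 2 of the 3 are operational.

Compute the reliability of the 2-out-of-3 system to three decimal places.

R = Σ_{i=2}^{3} C(3,i) p^i (1−p)^{3−i} with p = 0.96
C(3,2)·0.96^2·0.04^1 = 0.11059
C(3,3)·0.96^3·0.04^0 = 0.88474
Sum = 0.995

0.995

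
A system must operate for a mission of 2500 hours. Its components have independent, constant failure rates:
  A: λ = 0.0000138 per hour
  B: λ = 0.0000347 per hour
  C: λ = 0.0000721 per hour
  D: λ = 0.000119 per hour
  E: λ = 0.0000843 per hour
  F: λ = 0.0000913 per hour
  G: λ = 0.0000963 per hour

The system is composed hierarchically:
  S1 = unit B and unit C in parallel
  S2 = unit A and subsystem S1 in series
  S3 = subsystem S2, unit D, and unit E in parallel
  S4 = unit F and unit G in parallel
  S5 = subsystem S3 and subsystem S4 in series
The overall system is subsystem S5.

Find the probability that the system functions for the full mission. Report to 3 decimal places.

0.954

R(A) = exp(−0.0000138 × 2500) = 0.96609
R(B) = exp(−0.0000347 × 2500) = 0.91691
R(C) = exp(−0.0000721 × 2500) = 0.83506
R(D) = exp(−0.000119 × 2500) = 0.74267
R(E) = exp(−0.0000843 × 2500) = 0.80998
R(F) = exp(−0.0000913 × 2500) = 0.79593
R(G) = exp(−0.0000963 × 2500) = 0.78604
Parallel (B and C): 1 − (1 − 0.91691)(1 − 0.83506) = 0.98630
Series (A and [0.98630]): 0.96609 × 0.98630 = 0.95285
Parallel ([0.95285], D, and E): 1 − (1 − 0.95285)(1 − 0.74267)(1 − 0.80998) = 0.99769
Parallel (F and G): 1 − (1 − 0.79593)(1 − 0.78604) = 0.95634
Series ([0.99769] and [0.95634]): 0.99769 × 0.95634 = 0.954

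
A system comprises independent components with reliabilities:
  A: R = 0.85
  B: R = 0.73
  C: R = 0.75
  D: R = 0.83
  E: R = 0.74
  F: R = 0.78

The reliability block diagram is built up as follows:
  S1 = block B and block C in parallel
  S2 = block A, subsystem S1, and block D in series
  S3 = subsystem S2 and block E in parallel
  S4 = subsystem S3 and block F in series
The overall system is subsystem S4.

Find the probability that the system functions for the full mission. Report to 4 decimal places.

0.7106

Parallel (B and C): 1 − (1 − 0.730000)(1 − 0.750000) = 0.932500
Series (A, [0.932500], and D): 0.850000 × 0.932500 × 0.830000 = 0.657879
Parallel ([0.657879] and E): 1 − (1 − 0.657879)(1 − 0.740000) = 0.911049
Series ([0.911049] and F): 0.911049 × 0.780000 = 0.7106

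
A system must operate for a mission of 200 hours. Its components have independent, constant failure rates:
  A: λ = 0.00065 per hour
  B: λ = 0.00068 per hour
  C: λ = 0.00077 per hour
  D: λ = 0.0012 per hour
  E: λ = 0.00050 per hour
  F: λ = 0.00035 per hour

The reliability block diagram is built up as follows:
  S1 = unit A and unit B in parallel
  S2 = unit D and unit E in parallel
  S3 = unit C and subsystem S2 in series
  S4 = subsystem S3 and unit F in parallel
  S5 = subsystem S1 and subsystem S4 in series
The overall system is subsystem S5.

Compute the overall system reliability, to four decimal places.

0.9738

R(A) = exp(−0.00065 × 200) = 0.878095
R(B) = exp(−0.00068 × 200) = 0.872843
R(C) = exp(−0.00077 × 200) = 0.857272
R(D) = exp(−0.0012 × 200) = 0.786628
R(E) = exp(−0.00050 × 200) = 0.904837
R(F) = exp(−0.00035 × 200) = 0.932394
Parallel (A and B): 1 − (1 − 0.878095)(1 − 0.872843) = 0.984499
Parallel (D and E): 1 − (1 − 0.786628)(1 − 0.904837) = 0.979695
Series (C and [0.979695]): 0.857272 × 0.979695 = 0.839865
Parallel ([0.839865] and F): 1 − (1 − 0.839865)(1 − 0.932394) = 0.989174
Series ([0.984499] and [0.989174]): 0.984499 × 0.989174 = 0.9738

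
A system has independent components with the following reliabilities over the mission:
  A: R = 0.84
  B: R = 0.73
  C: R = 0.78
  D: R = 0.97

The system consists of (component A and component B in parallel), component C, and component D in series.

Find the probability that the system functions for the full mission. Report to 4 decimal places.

0.7239

Parallel (A and B): 1 − (1 − 0.840000)(1 − 0.730000) = 0.956800
Series ([0.956800], C, and D): 0.956800 × 0.780000 × 0.970000 = 0.7239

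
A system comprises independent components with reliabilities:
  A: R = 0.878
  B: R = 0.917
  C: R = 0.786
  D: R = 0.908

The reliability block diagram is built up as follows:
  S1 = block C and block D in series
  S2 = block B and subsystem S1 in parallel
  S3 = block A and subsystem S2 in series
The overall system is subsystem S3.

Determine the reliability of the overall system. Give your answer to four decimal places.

0.8571

Series (C and D): 0.786000 × 0.908000 = 0.713688
Parallel (B and [0.713688]): 1 − (1 − 0.917000)(1 − 0.713688) = 0.976236
Series (A and [0.976236]): 0.878000 × 0.976236 = 0.8571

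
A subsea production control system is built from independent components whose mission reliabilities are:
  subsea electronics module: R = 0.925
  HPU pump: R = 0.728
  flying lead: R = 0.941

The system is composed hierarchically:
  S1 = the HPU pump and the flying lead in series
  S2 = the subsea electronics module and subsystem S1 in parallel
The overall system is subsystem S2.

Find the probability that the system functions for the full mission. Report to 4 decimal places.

Series (HPU pump and flying lead): 0.728000 × 0.941000 = 0.685048
Parallel (subsea electronics module and [0.685048]): 1 − (1 − 0.925000)(1 − 0.685048) = 0.9764

0.9764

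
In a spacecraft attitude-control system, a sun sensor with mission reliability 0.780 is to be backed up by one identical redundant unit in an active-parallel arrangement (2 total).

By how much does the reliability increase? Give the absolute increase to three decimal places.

0.172

R_before = 0.780
R_after = 1 − (1 − 0.780)^2 = 0.952
ΔR = 0.952 − 0.780 = 0.172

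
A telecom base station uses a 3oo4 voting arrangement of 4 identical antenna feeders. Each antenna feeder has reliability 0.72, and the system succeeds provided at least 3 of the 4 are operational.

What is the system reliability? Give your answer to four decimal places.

R = Σ_{i=3}^{4} C(4,i) p^i (1−p)^{4−i} with p = 0.72
C(4,3)·0.72^3·0.28^1 = 0.418038
C(4,4)·0.72^4·0.28^0 = 0.268739
Sum = 0.6868

0.6868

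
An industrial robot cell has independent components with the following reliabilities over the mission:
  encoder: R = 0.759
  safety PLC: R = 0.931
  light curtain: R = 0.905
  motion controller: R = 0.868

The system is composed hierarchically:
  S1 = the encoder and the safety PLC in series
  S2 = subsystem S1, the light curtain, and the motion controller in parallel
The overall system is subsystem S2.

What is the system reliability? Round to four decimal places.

Series (encoder and safety PLC): 0.759000 × 0.931000 = 0.706629
Parallel ([0.706629], light curtain, and motion controller): 1 − (1 − 0.706629)(1 − 0.905000)(1 − 0.868000) = 0.9963

0.9963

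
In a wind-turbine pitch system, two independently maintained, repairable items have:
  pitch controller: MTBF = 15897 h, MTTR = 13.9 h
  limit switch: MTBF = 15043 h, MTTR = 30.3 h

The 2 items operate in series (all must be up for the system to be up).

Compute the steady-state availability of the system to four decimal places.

A(pitch controller) = MTBF/(MTBF+MTTR) = 15897/(15897+13.9) = 0.999126
A(limit switch) = MTBF/(MTBF+MTTR) = 15043/(15043+30.3) = 0.997990
Series availability: 0.999126 × 0.997990 = 0.9971

0.9971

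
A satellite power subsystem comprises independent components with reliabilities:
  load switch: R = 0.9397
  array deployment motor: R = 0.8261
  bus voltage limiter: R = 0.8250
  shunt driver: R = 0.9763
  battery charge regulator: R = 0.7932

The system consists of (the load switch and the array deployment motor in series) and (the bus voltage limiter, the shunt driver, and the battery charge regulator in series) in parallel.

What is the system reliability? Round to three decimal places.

0.919

Series (load switch and array deployment motor): 0.93970 × 0.82610 = 0.77629
Series (bus voltage limiter, shunt driver, and battery charge regulator): 0.82500 × 0.97630 × 0.79320 = 0.63888
Parallel ([0.77629] and [0.63888]): 1 − (1 − 0.77629)(1 − 0.63888) = 0.919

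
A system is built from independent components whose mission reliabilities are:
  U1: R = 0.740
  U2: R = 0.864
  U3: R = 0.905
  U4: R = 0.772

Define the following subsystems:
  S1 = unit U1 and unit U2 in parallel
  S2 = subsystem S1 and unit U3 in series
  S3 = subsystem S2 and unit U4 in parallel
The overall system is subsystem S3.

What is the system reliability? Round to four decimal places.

Parallel (U1 and U2): 1 − (1 − 0.740000)(1 − 0.864000) = 0.964640
Series ([0.964640] and U3): 0.964640 × 0.905000 = 0.872999
Parallel ([0.872999] and U4): 1 − (1 − 0.872999)(1 − 0.772000) = 0.9710

0.9710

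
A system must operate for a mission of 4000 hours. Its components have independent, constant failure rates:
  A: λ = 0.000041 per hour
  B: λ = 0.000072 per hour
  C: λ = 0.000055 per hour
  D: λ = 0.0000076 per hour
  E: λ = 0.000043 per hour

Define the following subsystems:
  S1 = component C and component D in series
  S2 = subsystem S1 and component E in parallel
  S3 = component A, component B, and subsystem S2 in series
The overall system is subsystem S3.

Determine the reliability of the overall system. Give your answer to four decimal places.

0.6141

R(A) = exp(−0.000041 × 4000) = 0.848742
R(B) = exp(−0.000072 × 4000) = 0.749762
R(C) = exp(−0.000055 × 4000) = 0.802519
R(D) = exp(−0.0000076 × 4000) = 0.970057
R(E) = exp(−0.000043 × 4000) = 0.841979
Series (C and D): 0.802519 × 0.970057 = 0.778489
Parallel ([0.778489] and E): 1 − (1 − 0.778489)(1 − 0.841979) = 0.964997
Series (A, B, and [0.964997]): 0.848742 × 0.749762 × 0.964997 = 0.6141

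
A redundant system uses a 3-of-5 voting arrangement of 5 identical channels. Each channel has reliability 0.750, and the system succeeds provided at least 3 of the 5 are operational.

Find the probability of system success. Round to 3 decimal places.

R = Σ_{i=3}^{5} C(5,i) p^i (1−p)^{5−i} with p = 0.750
C(5,3)·0.750^3·0.250^2 = 0.26367
C(5,4)·0.750^4·0.250^1 = 0.39551
C(5,5)·0.750^5·0.250^0 = 0.23730
Sum = 0.896

0.896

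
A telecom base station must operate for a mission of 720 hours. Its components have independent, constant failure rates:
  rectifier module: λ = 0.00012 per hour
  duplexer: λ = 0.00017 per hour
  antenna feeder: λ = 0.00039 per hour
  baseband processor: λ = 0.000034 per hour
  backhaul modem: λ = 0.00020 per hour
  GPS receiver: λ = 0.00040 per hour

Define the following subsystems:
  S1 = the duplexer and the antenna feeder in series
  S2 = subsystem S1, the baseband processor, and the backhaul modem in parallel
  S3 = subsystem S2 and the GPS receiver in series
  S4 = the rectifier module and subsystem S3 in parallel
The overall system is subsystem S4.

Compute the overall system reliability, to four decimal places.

R(rectifier module) = exp(−0.00012 × 720) = 0.917227
R(duplexer) = exp(−0.00017 × 720) = 0.884794
R(antenna feeder) = exp(−0.00039 × 720) = 0.755179
R(baseband processor) = exp(−0.000034 × 720) = 0.975817
R(backhaul modem) = exp(−0.00020 × 720) = 0.865888
R(GPS receiver) = exp(−0.00040 × 720) = 0.749762
Series (duplexer and antenna feeder): 0.884794 × 0.755179 = 0.668178
Parallel ([0.668178], baseband processor, and backhaul modem): 1 − (1 − 0.668178)(1 − 0.975817)(1 − 0.865888) = 0.998924
Series ([0.998924] and GPS receiver): 0.998924 × 0.749762 = 0.748955
Parallel (rectifier module and [0.748955]): 1 − (1 − 0.917227)(1 − 0.748955) = 0.9792

0.9792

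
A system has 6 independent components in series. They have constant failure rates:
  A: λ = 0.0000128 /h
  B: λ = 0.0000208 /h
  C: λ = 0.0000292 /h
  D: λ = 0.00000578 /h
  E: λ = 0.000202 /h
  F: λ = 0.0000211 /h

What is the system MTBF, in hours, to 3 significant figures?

Series of exponential components: λ_sys = Σ λ_i
λ_sys = 0.0000128 + 0.0000208 + 0.0000292 + 0.00000578 + 0.000202 + 0.0000211 = 2.9168e-04 /h
MTBF = 1 / λ_sys = 3430 h

3430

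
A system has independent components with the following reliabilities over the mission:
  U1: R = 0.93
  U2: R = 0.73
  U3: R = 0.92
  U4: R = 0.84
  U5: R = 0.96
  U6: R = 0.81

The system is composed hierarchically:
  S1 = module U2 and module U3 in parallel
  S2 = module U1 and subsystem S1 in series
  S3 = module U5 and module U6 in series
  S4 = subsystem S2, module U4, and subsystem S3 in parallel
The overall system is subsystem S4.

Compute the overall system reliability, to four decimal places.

0.9968

Parallel (U2 and U3): 1 − (1 − 0.730000)(1 − 0.920000) = 0.978400
Series (U1 and [0.978400]): 0.930000 × 0.978400 = 0.909912
Series (U5 and U6): 0.960000 × 0.810000 = 0.777600
Parallel ([0.909912], U4, and [0.777600]): 1 − (1 − 0.909912)(1 − 0.840000)(1 − 0.777600) = 0.9968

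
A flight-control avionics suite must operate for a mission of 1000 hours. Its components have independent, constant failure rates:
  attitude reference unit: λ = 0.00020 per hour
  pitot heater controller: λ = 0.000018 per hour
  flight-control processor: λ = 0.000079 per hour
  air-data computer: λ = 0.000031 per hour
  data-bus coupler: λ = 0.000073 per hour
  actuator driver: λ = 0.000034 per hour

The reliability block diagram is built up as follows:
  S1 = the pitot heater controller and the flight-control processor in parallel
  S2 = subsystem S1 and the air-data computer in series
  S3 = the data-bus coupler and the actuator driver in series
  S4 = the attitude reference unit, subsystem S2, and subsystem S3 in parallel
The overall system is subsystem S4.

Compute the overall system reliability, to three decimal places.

R(attitude reference unit) = exp(−0.00020 × 1000) = 0.81873
R(pitot heater controller) = exp(−0.000018 × 1000) = 0.98216
R(flight-control processor) = exp(−0.000079 × 1000) = 0.92404
R(air-data computer) = exp(−0.000031 × 1000) = 0.96948
R(data-bus coupler) = exp(−0.000073 × 1000) = 0.92960
R(actuator driver) = exp(−0.000034 × 1000) = 0.96657
Parallel (pitot heater controller and flight-control processor): 1 − (1 − 0.98216)(1 − 0.92404) = 0.99864
Series ([0.99864] and air-data computer): 0.99864 × 0.96948 = 0.96816
Series (data-bus coupler and actuator driver): 0.92960 × 0.96657 = 0.89852
Parallel (attitude reference unit, [0.96816], and [0.89852]): 1 − (1 − 0.81873)(1 − 0.96816)(1 − 0.89852) = 0.999

0.999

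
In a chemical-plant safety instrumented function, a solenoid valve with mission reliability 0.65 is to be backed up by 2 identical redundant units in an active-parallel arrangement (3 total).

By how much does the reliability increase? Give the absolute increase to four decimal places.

0.3071

R_before = 0.65
R_after = 1 − (1 − 0.65)^3 = 0.9571
ΔR = 0.9571 − 0.65 = 0.3071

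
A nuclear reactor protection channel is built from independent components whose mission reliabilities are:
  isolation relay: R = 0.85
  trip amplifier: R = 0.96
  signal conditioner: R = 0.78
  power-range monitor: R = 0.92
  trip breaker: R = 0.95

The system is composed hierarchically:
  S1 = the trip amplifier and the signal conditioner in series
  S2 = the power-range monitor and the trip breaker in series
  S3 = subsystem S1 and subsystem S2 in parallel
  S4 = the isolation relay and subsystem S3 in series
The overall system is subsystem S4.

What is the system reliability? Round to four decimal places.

Series (trip amplifier and signal conditioner): 0.960000 × 0.780000 = 0.748800
Series (power-range monitor and trip breaker): 0.920000 × 0.950000 = 0.874000
Parallel ([0.748800] and [0.874000]): 1 − (1 − 0.748800)(1 − 0.874000) = 0.968349
Series (isolation relay and [0.968349]): 0.850000 × 0.968349 = 0.8231

0.8231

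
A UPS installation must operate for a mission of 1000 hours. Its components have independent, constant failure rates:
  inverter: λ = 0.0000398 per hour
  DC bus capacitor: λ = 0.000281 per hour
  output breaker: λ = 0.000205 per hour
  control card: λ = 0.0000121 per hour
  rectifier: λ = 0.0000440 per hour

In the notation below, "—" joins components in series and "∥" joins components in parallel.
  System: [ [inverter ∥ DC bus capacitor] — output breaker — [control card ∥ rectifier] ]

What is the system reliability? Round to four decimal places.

0.8064

R(inverter) = exp(−0.0000398 × 1000) = 0.960982
R(DC bus capacitor) = exp(−0.000281 × 1000) = 0.755028
R(output breaker) = exp(−0.000205 × 1000) = 0.814647
R(control card) = exp(−0.0000121 × 1000) = 0.987973
R(rectifier) = exp(−0.0000440 × 1000) = 0.956954
Parallel (inverter and DC bus capacitor): 1 − (1 − 0.960982)(1 − 0.755028) = 0.990442
Parallel (control card and rectifier): 1 − (1 − 0.987973)(1 − 0.956954) = 0.999482
Series ([0.990442], output breaker, and [0.999482]): 0.990442 × 0.814647 × 0.999482 = 0.8064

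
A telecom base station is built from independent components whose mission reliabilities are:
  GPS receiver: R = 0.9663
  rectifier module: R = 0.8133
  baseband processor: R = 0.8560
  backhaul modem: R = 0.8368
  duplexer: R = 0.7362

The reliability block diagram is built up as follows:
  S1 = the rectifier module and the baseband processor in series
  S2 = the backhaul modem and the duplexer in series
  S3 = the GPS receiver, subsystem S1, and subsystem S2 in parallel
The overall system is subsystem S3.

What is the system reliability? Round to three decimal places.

0.996

Series (rectifier module and baseband processor): 0.81330 × 0.85600 = 0.69618
Series (backhaul modem and duplexer): 0.83680 × 0.73620 = 0.61605
Parallel (GPS receiver, [0.69618], and [0.61605]): 1 − (1 − 0.96630)(1 − 0.69618)(1 − 0.61605) = 0.996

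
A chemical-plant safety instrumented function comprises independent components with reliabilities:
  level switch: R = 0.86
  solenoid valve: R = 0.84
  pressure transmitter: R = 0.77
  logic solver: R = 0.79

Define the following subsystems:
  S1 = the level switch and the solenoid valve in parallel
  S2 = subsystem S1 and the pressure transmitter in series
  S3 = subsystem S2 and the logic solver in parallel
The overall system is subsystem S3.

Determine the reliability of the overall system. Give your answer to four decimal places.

Parallel (level switch and solenoid valve): 1 − (1 − 0.860000)(1 − 0.840000) = 0.977600
Series ([0.977600] and pressure transmitter): 0.977600 × 0.770000 = 0.752752
Parallel ([0.752752] and logic solver): 1 − (1 − 0.752752)(1 − 0.790000) = 0.9481

0.9481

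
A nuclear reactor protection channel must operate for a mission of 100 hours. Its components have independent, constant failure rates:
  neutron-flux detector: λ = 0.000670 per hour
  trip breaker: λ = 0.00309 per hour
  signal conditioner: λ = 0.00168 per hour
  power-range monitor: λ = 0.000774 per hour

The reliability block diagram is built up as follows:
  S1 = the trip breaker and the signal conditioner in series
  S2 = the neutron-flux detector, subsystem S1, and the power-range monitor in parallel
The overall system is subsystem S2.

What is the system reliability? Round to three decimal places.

R(neutron-flux detector) = exp(−0.000670 × 100) = 0.93520
R(trip breaker) = exp(−0.00309 × 100) = 0.73418
R(signal conditioner) = exp(−0.00168 × 100) = 0.84535
R(power-range monitor) = exp(−0.000774 × 100) = 0.92552
Series (trip breaker and signal conditioner): 0.73418 × 0.84535 = 0.62064
Parallel (neutron-flux detector, [0.62064], and power-range monitor): 1 − (1 − 0.93520)(1 − 0.62064)(1 − 0.92552) = 0.998

0.998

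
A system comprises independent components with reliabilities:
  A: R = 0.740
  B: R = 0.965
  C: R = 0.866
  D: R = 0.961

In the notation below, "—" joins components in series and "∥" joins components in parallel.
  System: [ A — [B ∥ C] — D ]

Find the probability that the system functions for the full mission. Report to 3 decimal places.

Parallel (B and C): 1 − (1 − 0.96500)(1 − 0.86600) = 0.99531
Series (A, [0.99531], and D): 0.74000 × 0.99531 × 0.96100 = 0.708

0.708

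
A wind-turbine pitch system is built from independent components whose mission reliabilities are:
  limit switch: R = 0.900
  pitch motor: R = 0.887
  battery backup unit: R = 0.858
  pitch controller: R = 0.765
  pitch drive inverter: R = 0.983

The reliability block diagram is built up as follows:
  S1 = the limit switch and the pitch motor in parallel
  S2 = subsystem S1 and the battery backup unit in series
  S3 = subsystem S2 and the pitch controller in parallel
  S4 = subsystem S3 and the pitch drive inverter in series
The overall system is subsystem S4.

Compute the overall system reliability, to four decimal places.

Parallel (limit switch and pitch motor): 1 − (1 − 0.900000)(1 − 0.887000) = 0.988700
Series ([0.988700] and battery backup unit): 0.988700 × 0.858000 = 0.848305
Parallel ([0.848305] and pitch controller): 1 − (1 − 0.848305)(1 − 0.765000) = 0.964352
Series ([0.964352] and pitch drive inverter): 0.964352 × 0.983000 = 0.9480

0.9480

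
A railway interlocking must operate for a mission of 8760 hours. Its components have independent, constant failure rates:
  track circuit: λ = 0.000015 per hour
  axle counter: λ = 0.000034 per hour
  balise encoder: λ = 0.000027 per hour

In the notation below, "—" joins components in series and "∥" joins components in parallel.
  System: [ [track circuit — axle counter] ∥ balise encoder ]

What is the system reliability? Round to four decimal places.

R(track circuit) = exp(−0.000015 × 8760) = 0.876867
R(axle counter) = exp(−0.000034 × 8760) = 0.742420
R(balise encoder) = exp(−0.000027 × 8760) = 0.789370
Series (track circuit and axle counter): 0.876867 × 0.742420 = 0.651004
Parallel ([0.651004] and balise encoder): 1 − (1 − 0.651004)(1 − 0.789370) = 0.9265

0.9265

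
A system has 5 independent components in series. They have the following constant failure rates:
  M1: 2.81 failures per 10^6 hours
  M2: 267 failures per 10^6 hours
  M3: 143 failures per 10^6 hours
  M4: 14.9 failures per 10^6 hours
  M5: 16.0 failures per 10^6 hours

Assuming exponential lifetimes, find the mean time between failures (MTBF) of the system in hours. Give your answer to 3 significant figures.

2250

Series of exponential components: λ_sys = Σ λ_i
λ_sys = 0.00000281 + 0.000267 + 0.000143 + 0.0000149 + 0.0000160 = 4.4371e-04 /h
MTBF = 1 / λ_sys = 2250 h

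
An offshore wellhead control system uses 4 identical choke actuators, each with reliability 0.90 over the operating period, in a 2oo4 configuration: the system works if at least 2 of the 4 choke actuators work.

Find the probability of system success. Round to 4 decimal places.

0.9963

R = Σ_{i=2}^{4} C(4,i) p^i (1−p)^{4−i} with p = 0.90
C(4,2)·0.90^2·0.10^2 = 0.048600
C(4,3)·0.90^3·0.10^1 = 0.291600
C(4,4)·0.90^4·0.10^0 = 0.656100
Sum = 0.9963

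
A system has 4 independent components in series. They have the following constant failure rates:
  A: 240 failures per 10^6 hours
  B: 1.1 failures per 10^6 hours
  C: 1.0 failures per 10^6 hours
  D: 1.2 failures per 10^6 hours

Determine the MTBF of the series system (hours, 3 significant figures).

Series of exponential components: λ_sys = Σ λ_i
λ_sys = 0.00024 + 0.0000011 + 0.0000010 + 0.0000012 = 2.4330e-04 /h
MTBF = 1 / λ_sys = 4110 h

4110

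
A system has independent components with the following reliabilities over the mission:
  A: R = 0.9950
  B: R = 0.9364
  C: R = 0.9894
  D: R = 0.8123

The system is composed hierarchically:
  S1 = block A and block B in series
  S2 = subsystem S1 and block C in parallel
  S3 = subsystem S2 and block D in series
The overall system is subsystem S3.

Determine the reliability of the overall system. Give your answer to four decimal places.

0.8117

Series (A and B): 0.995000 × 0.936400 = 0.931718
Parallel ([0.931718] and C): 1 − (1 − 0.931718)(1 − 0.989400) = 0.999276
Series ([0.999276] and D): 0.999276 × 0.812300 = 0.8117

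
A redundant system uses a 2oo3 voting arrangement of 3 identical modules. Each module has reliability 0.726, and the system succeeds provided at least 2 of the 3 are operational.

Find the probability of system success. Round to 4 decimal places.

0.8159

R = Σ_{i=2}^{3} C(3,i) p^i (1−p)^{3−i} with p = 0.726
C(3,2)·0.726^2·0.274^1 = 0.433256
C(3,3)·0.726^3·0.274^0 = 0.382657
Sum = 0.8159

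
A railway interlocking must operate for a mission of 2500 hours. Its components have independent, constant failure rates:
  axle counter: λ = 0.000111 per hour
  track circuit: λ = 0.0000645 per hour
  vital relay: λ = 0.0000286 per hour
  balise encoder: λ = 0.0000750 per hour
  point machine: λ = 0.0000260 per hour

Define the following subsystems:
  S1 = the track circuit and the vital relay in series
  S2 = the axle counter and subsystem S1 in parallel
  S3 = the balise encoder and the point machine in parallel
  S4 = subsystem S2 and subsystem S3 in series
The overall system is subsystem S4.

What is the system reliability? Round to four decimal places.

R(axle counter) = exp(−0.000111 × 2500) = 0.757676
R(track circuit) = exp(−0.0000645 × 2500) = 0.851079
R(vital relay) = exp(−0.0000286 × 2500) = 0.930996
R(balise encoder) = exp(−0.0000750 × 2500) = 0.829029
R(point machine) = exp(−0.0000260 × 2500) = 0.937067
Series (track circuit and vital relay): 0.851079 × 0.930996 = 0.792351
Parallel (axle counter and [0.792351]): 1 − (1 − 0.757676)(1 − 0.792351) = 0.949682
Parallel (balise encoder and point machine): 1 − (1 − 0.829029)(1 − 0.937067) = 0.989240
Series ([0.949682] and [0.989240]): 0.949682 × 0.989240 = 0.9395

0.9395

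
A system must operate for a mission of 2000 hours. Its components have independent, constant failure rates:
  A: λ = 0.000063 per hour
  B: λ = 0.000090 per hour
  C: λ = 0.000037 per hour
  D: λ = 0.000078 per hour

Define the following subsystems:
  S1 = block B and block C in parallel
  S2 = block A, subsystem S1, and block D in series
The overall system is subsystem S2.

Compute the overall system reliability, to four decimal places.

R(A) = exp(−0.000063 × 2000) = 0.881615
R(B) = exp(−0.000090 × 2000) = 0.835270
R(C) = exp(−0.000037 × 2000) = 0.928672
R(D) = exp(−0.000078 × 2000) = 0.855559
Parallel (B and C): 1 − (1 − 0.835270)(1 − 0.928672) = 0.988250
Series (A, [0.988250], and D): 0.881615 × 0.988250 × 0.855559 = 0.7454

0.7454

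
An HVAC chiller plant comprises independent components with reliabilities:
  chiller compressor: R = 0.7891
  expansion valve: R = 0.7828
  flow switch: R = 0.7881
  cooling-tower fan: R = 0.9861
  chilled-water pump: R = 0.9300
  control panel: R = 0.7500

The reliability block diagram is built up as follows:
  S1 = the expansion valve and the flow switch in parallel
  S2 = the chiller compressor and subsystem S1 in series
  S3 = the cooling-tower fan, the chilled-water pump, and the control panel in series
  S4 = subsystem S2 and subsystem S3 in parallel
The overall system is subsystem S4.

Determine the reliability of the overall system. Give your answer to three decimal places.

Parallel (expansion valve and flow switch): 1 − (1 − 0.78280)(1 − 0.78810) = 0.95398
Series (chiller compressor and [0.95398]): 0.78910 × 0.95398 = 0.75279
Series (cooling-tower fan, chilled-water pump, and control panel): 0.98610 × 0.93000 × 0.75000 = 0.68780
Parallel ([0.75279] and [0.68780]): 1 − (1 − 0.75279)(1 − 0.68780) = 0.923

0.923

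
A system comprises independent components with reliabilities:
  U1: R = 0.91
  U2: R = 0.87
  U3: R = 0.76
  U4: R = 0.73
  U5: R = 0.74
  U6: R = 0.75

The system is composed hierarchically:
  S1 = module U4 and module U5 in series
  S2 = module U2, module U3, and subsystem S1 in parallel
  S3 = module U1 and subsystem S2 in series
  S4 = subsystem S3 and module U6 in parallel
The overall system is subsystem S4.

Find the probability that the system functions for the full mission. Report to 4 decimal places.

Series (U4 and U5): 0.730000 × 0.740000 = 0.540200
Parallel (U2, U3, and [0.540200]): 1 − (1 − 0.870000)(1 − 0.760000)(1 − 0.540200) = 0.985654
Series (U1 and [0.985654]): 0.910000 × 0.985654 = 0.896945
Parallel ([0.896945] and U6): 1 − (1 − 0.896945)(1 − 0.750000) = 0.9742

0.9742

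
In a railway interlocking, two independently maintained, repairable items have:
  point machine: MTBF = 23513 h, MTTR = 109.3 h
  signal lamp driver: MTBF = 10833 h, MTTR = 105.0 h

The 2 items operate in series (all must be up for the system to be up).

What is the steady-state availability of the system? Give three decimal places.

0.986

A(point machine) = MTBF/(MTBF+MTTR) = 23513/(23513+109.3) = 0.995373
A(signal lamp driver) = MTBF/(MTBF+MTTR) = 10833/(10833+105.0) = 0.990400
Series availability: 0.995373 × 0.990400 = 0.986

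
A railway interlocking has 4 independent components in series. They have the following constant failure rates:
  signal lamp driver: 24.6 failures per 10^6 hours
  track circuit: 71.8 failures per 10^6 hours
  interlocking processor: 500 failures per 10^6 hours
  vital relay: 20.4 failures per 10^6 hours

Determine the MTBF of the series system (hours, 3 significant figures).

1620

Series of exponential components: λ_sys = Σ λ_i
λ_sys = 0.0000246 + 0.0000718 + 0.000500 + 0.0000204 = 6.1680e-04 /h
MTBF = 1 / λ_sys = 1620 h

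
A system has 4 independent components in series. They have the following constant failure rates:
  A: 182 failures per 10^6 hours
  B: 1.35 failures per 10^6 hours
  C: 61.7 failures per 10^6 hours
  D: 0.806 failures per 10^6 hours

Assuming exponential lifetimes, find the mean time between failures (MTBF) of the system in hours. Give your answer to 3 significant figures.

4070

Series of exponential components: λ_sys = Σ λ_i
λ_sys = 0.000182 + 0.00000135 + 0.0000617 + 0.000000806 = 2.4586e-04 /h
MTBF = 1 / λ_sys = 4070 h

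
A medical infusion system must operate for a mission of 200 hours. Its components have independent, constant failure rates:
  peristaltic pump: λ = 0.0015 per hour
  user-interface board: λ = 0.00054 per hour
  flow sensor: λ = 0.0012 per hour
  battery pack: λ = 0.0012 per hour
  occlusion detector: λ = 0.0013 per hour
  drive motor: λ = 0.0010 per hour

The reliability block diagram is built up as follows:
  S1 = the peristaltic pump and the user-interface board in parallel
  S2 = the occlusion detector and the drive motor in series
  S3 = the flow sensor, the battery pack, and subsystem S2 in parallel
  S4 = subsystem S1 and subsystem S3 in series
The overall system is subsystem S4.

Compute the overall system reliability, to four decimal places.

R(peristaltic pump) = exp(−0.0015 × 200) = 0.740818
R(user-interface board) = exp(−0.00054 × 200) = 0.897628
R(flow sensor) = exp(−0.0012 × 200) = 0.786628
R(battery pack) = exp(−0.0012 × 200) = 0.786628
R(occlusion detector) = exp(−0.0013 × 200) = 0.771052
R(drive motor) = exp(−0.0010 × 200) = 0.818731
Parallel (peristaltic pump and user-interface board): 1 − (1 − 0.740818)(1 − 0.897628) = 0.973467
Series (occlusion detector and drive motor): 0.771052 × 0.818731 = 0.631284
Parallel (flow sensor, battery pack, and [0.631284]): 1 − (1 − 0.786628)(1 − 0.786628)(1 − 0.631284) = 0.983213
Series ([0.973467] and [0.983213]): 0.973467 × 0.983213 = 0.9571

0.9571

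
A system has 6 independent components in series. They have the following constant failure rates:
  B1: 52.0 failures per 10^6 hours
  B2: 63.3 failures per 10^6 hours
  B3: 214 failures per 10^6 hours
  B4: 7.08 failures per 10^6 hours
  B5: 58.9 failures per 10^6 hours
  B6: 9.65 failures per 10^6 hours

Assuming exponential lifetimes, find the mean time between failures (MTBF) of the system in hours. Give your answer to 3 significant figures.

2470

Series of exponential components: λ_sys = Σ λ_i
λ_sys = 0.0000520 + 0.0000633 + 0.000214 + 0.00000708 + 0.0000589 + 0.00000965 = 4.0493e-04 /h
MTBF = 1 / λ_sys = 2470 h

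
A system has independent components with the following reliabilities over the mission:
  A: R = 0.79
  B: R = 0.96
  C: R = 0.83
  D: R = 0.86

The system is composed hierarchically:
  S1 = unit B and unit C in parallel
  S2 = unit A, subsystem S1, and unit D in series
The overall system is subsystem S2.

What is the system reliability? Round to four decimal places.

0.6748

Parallel (B and C): 1 − (1 − 0.960000)(1 − 0.830000) = 0.993200
Series (A, [0.993200], and D): 0.790000 × 0.993200 × 0.860000 = 0.6748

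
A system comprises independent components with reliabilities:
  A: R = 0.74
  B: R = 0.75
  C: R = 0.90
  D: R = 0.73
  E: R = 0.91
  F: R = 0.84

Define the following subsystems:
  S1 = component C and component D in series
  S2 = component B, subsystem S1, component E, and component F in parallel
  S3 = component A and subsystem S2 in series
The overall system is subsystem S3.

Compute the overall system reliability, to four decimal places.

0.7391

Series (C and D): 0.900000 × 0.730000 = 0.657000
Parallel (B, [0.657000], E, and F): 1 − (1 − 0.750000)(1 − 0.657000)(1 − 0.910000)(1 − 0.840000) = 0.998765
Series (A and [0.998765]): 0.740000 × 0.998765 = 0.7391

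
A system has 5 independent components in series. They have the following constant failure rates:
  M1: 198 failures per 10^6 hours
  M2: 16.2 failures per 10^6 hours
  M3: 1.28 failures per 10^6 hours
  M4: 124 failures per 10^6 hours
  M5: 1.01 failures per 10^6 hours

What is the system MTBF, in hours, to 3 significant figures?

2940

Series of exponential components: λ_sys = Σ λ_i
λ_sys = 0.000198 + 0.0000162 + 0.00000128 + 0.000124 + 0.00000101 = 3.4049e-04 /h
MTBF = 1 / λ_sys = 2940 h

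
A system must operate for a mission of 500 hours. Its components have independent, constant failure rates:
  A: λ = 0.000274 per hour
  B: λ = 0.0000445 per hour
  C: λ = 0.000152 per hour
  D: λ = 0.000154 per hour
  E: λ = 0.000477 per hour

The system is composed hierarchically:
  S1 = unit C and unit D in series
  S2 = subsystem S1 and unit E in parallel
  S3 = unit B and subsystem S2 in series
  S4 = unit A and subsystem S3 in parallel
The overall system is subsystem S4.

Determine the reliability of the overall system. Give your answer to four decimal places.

0.9934

R(A) = exp(−0.000274 × 500) = 0.871970
R(B) = exp(−0.0000445 × 500) = 0.977996
R(C) = exp(−0.000152 × 500) = 0.926816
R(D) = exp(−0.000154 × 500) = 0.925890
R(E) = exp(−0.000477 × 500) = 0.787809
Series (C and D): 0.926816 × 0.925890 = 0.858130
Parallel ([0.858130] and E): 1 − (1 − 0.858130)(1 − 0.787809) = 0.969896
Series (B and [0.969896]): 0.977996 × 0.969896 = 0.948554
Parallel (A and [0.948554]): 1 − (1 − 0.871970)(1 − 0.948554) = 0.9934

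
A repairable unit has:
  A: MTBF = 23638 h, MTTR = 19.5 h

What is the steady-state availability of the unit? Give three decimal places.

A(A) = MTBF/(MTBF+MTTR) = 23638/(23638+19.5) = 0.999

0.999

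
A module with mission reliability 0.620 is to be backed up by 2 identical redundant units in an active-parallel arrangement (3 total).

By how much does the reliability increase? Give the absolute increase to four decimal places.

R_before = 0.620
R_after = 1 − (1 − 0.620)^3 = 0.9451
ΔR = 0.9451 − 0.620 = 0.3251

0.3251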